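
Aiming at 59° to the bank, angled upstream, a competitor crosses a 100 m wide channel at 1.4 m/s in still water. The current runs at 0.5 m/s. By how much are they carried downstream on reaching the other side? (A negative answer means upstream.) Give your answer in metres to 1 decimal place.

Perpendicular speed = 1.200 m/s; crossing time = 100 / 1.200 = 83.331 s.
Net downstream speed = -0.221 m/s.
Drift = -0.221 × 83.331 = -18.421 m (upstream).

-18.4 m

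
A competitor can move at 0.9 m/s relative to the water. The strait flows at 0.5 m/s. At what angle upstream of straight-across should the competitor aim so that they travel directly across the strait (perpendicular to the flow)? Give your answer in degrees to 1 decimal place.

To cancel the current, the upstream component of the competitor's velocity must equal the flow: 0.9 sin θ = 0.5.
sin θ = 0.5 / 0.9 = 0.5556.
θ = arcsin(0.5556) = 33.749°.

33.7°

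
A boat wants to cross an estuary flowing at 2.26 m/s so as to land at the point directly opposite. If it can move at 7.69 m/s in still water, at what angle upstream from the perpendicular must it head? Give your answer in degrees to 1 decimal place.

17.1°

To cancel the current, the upstream component of the boat's velocity must equal the flow: 7.69 sin θ = 2.26.
sin θ = 2.26 / 7.69 = 0.2939.
θ = arcsin(0.2939) = 17.091°.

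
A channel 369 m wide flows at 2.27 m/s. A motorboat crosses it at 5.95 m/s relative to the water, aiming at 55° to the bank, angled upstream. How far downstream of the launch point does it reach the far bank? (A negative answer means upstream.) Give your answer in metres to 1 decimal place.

Perpendicular speed = 4.874 m/s; crossing time = 369 / 4.874 = 75.709 s.
Net downstream speed = -1.143 m/s.
Drift = -1.143 × 75.709 = -86.518 m (upstream).

-86.5 m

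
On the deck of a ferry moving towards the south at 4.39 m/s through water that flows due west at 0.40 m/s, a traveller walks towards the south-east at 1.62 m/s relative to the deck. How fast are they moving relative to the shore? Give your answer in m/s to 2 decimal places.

In east/north components (m/s): traveller relative to ferry = (1.146, -1.146); ferry relative to water = (0.000, -4.390); water relative to ground = (-0.400, 0.000).
Sum = (0.746, -5.536) m/s.
Speed = |(0.746, -5.536)| = 5.585 m/s.

5.59 m/s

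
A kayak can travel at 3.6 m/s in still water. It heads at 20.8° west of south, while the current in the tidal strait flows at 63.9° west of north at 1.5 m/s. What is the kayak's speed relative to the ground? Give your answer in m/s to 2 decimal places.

Taking east as x and north as y: velocity relative to the water = (-1.278, -3.365) m/s; the water relative to ground = (-1.347, 0.660) m/s.
Velocity relative to ground = (-1.278, -3.365) + (-1.347, 0.660) = (-2.625, -2.705) m/s.
Speed = |(-2.625, -2.705)| = 3.770 m/s.

3.77 m/s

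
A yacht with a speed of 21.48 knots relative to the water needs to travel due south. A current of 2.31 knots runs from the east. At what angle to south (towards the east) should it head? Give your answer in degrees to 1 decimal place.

6.2°

The current pushes perpendicular to the desired track; the heading must have a component into the current equal to 2.31 knots: 21.48 sin θ = 2.31.
sin θ = 0.1075, so θ = 6.174°.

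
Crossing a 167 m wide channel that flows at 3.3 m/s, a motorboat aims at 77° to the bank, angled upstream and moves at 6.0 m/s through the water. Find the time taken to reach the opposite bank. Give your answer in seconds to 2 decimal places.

28.57 s

The component of the motorboat's velocity perpendicular to the bank is 6.0 × sin 77° = 5.846 m/s.
The current is parallel to the bank, so it does not affect the crossing time.
Time = 167 / 5.846 = 28.565 s.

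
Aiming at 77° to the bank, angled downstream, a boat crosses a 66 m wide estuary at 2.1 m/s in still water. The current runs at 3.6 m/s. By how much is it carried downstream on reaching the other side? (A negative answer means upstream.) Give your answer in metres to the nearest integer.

Perpendicular speed = 2.046 m/s; crossing time = 66 / 2.046 = 32.255 s.
Net downstream speed = 4.072 m/s.
Drift = 4.072 × 32.255 = 131.356 m (downstream).

131 m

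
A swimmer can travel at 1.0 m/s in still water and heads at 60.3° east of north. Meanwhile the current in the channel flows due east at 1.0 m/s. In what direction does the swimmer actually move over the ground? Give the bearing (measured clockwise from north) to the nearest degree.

075°

Taking east as x and north as y: velocity relative to the water = (0.869, 0.495) m/s; the water relative to ground = (1.000, 0.000) m/s.
Velocity relative to ground = (0.869, 0.495) + (1.000, 0.000) = (1.869, 0.495) m/s.
Bearing = atan2(1.87, 0.50) = 75.15° clockwise from north.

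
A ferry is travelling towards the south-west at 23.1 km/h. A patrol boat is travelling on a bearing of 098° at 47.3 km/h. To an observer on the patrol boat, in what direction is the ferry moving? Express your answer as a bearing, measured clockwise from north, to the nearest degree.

Taking east as x and north as y: ferry velocity = (-16.334, -16.334) km/h; patrol boat velocity = (46.840, -6.583) km/h.
Velocity of ferry relative to patrol boat = (-16.334, -16.334) − (46.840, -6.583) = (-63.174, -9.751) km/h.
Bearing = atan2(-63.17, -9.75) = 261.23° clockwise from north.

261°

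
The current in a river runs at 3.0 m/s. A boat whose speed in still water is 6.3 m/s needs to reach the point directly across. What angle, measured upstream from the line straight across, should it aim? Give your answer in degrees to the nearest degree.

28°

To cancel the current, the upstream component of the boat's velocity must equal the flow: 6.3 sin θ = 3.0.
sin θ = 3.0 / 6.3 = 0.4762.
θ = arcsin(0.4762) = 28.437°.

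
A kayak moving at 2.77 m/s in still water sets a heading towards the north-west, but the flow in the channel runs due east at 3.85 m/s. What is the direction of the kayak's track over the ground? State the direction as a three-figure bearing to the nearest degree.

044°

Taking east as x and north as y: velocity relative to the water = (-1.959, 1.959) m/s; the water relative to ground = (3.850, 0.000) m/s.
Velocity relative to ground = (-1.959, 1.959) + (3.850, 0.000) = (1.891, 1.959) m/s.
Bearing = atan2(1.89, 1.96) = 44.00° clockwise from north.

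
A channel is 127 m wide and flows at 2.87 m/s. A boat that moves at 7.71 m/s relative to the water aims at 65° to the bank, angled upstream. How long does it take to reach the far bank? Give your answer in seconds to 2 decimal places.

18.17 s

The component of the boat's velocity perpendicular to the bank is 7.71 × sin 65° = 6.988 m/s.
The current is parallel to the bank, so it does not affect the crossing time.
Time = 127 / 6.988 = 18.175 s.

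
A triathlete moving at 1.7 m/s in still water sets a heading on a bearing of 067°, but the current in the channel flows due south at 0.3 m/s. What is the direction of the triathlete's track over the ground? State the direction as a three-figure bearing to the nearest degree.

077°

Taking east as x and north as y: velocity relative to the water = (1.565, 0.664) m/s; the water relative to ground = (0.000, -0.300) m/s.
Velocity relative to ground = (1.565, 0.664) + (0.000, -0.300) = (1.565, 0.364) m/s.
Bearing = atan2(1.56, 0.36) = 76.90° clockwise from north.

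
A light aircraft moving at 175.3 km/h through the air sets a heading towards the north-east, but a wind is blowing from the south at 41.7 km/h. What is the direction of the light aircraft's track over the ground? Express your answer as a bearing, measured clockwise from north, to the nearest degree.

037°

Taking east as x and north as y: velocity relative to the air = (123.956, 123.956) km/h; the air relative to ground = (0.000, 41.700) km/h.
Velocity relative to ground = (123.956, 123.956) + (0.000, 41.700) = (123.956, 165.656) km/h.
Bearing = atan2(123.96, 165.66) = 36.81° clockwise from north.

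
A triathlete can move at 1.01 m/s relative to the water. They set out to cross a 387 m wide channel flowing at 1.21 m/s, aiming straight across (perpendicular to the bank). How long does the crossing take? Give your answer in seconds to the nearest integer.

383 s

The component of the triathlete's velocity perpendicular to the bank is 1.01 m/s.
The current is parallel to the bank, so it does not affect the crossing time.
Time = 387 / 1.010 = 383.168 s.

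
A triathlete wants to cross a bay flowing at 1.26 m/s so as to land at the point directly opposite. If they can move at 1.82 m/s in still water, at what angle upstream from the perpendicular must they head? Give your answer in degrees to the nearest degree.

44°

To cancel the current, the upstream component of the triathlete's velocity must equal the flow: 1.82 sin θ = 1.26.
sin θ = 1.26 / 1.82 = 0.6923.
θ = arcsin(0.6923) = 43.813°.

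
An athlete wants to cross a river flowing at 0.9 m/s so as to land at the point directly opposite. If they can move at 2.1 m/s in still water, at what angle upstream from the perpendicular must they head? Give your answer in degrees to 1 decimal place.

25.4°

To cancel the current, the upstream component of the athlete's velocity must equal the flow: 2.1 sin θ = 0.9.
sin θ = 0.9 / 2.1 = 0.4286.
θ = arcsin(0.4286) = 25.377°.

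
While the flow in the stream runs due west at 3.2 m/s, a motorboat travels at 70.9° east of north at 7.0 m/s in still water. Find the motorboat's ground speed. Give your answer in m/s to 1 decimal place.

Taking east as x and north as y: velocity relative to the water = (6.615, 2.291) m/s; the water relative to ground = (-3.200, 0.000) m/s.
Velocity relative to ground = (6.615, 2.291) + (-3.200, 0.000) = (3.415, 2.291) m/s.
Speed = |(3.415, 2.291)| = 4.112 m/s.

4.1 m/s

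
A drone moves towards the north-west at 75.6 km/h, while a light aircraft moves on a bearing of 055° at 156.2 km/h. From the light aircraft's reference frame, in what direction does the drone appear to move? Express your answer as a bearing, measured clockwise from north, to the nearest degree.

259°

Taking east as x and north as y: drone velocity = (-53.457, 53.457) km/h; light aircraft velocity = (127.952, 89.593) km/h.
Velocity of drone relative to light aircraft = (-53.457, 53.457) − (127.952, 89.593) = (-181.409, -36.135) km/h.
Bearing = atan2(-181.41, -36.14) = 258.73° clockwise from north.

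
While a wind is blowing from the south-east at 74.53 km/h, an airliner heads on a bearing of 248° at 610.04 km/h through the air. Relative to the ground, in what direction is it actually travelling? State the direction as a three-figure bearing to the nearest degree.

Taking east as x and north as y: velocity relative to the air = (-565.619, -228.525) km/h; the air relative to ground = (-52.701, 52.701) km/h.
Velocity relative to ground = (-565.619, -228.525) + (-52.701, 52.701) = (-618.320, -175.824) km/h.
Bearing = atan2(-618.32, -175.82) = 254.13° clockwise from north.

254°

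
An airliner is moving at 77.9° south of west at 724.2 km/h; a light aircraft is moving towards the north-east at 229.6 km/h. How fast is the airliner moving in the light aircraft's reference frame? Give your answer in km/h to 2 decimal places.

Taking east as x and north as y: airliner velocity = (-151.806, -708.111) km/h; light aircraft velocity = (162.352, 162.352) km/h.
Velocity of airliner relative to light aircraft = (-151.806, -708.111) − (162.352, 162.352) = (-314.157, -870.462) km/h.
Magnitude = |(-314.157, -870.462)| = 925.419 km/h.

925.42 km/h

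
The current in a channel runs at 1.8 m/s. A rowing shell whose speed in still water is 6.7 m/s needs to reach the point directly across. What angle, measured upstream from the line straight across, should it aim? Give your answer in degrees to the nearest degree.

16°

To cancel the current, the upstream component of the rowing shell's velocity must equal the flow: 6.7 sin θ = 1.8.
sin θ = 1.8 / 6.7 = 0.2687.
θ = arcsin(0.2687) = 15.584°.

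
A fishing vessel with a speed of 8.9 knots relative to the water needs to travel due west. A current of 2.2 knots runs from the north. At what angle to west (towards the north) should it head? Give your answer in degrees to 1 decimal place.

14.3°

The current pushes perpendicular to the desired track; the heading must have a component into the current equal to 2.2 knots: 8.9 sin θ = 2.2.
sin θ = 0.2472, so θ = 14.311°.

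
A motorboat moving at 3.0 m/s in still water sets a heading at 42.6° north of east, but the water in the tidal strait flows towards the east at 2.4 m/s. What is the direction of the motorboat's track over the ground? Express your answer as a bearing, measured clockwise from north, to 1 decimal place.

Taking east as x and north as y: velocity relative to the water = (2.208, 2.031) m/s; the water relative to ground = (2.400, 0.000) m/s.
Velocity relative to ground = (2.208, 2.031) + (2.400, 0.000) = (4.608, 2.031) m/s.
Bearing = atan2(4.61, 2.03) = 66.22° clockwise from north.

066.2°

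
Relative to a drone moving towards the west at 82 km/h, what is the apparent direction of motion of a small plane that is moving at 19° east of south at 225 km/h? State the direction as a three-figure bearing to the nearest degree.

144°

Taking east as x and north as y: small plane velocity = (73.253, -212.742) km/h; drone velocity = (-82.000, 0.000) km/h.
Velocity of small plane relative to drone = (73.253, -212.742) − (-82.000, 0.000) = (155.253, -212.742) km/h.
Bearing = atan2(155.25, -212.74) = 143.88° clockwise from north.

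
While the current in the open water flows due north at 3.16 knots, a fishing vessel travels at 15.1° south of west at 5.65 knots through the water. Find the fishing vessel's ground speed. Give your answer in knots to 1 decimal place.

Taking east as x and north as y: velocity relative to the water = (-5.455, -1.472) knots; the water relative to ground = (0.000, 3.160) knots.
Velocity relative to ground = (-5.455, -1.472) + (0.000, 3.160) = (-5.455, 1.688) knots.
Speed = |(-5.455, 1.688)| = 5.710 knots.

5.7 knots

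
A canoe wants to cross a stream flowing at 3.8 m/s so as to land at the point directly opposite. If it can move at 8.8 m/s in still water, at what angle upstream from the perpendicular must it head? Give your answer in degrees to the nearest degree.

To cancel the current, the upstream component of the canoe's velocity must equal the flow: 8.8 sin θ = 3.8.
sin θ = 3.8 / 8.8 = 0.4318.
θ = arcsin(0.4318) = 25.583°.

26°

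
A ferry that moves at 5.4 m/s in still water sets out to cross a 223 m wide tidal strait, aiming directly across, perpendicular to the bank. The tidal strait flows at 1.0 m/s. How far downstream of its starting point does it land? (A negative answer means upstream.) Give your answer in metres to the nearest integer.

Perpendicular speed = 5.400 m/s; crossing time = 223 / 5.400 = 41.296 s.
Net downstream speed = 1.000 m/s.
Drift = 1.000 × 41.296 = 41.296 m (downstream).

41 m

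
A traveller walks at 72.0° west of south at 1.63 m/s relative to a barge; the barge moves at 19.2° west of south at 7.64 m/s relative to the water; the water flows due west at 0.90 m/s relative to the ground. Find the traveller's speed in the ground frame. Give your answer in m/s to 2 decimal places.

9.18 m/s

In east/north components (m/s): traveller relative to barge = (-1.550, -0.504); barge relative to water = (-2.513, -7.215); water relative to ground = (-0.900, 0.000).
Sum = (-4.963, -7.719) m/s.
Speed = |(-4.963, -7.719)| = 9.176 m/s.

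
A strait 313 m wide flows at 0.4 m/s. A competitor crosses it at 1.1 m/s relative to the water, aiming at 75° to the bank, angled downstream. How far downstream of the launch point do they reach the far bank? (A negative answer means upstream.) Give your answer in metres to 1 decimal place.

Perpendicular speed = 1.063 m/s; crossing time = 313 / 1.063 = 294.583 s.
Net downstream speed = 0.685 m/s.
Drift = 0.685 × 294.583 = 201.701 m (downstream).

201.7 m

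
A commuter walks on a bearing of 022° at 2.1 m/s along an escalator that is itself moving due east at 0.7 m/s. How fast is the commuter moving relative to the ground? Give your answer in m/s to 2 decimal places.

2.45 m/s

Taking east as x and north as y: escalator velocity = (0.700, 0.000) m/s; commuter velocity relative to escalator = (0.787, 1.947) m/s.
Velocity relative to ground = (0.700, 0.000) + (0.787, 1.947) = (1.487, 1.947) m/s.
Speed = |(1.487, 1.947)| = 2.450 m/s.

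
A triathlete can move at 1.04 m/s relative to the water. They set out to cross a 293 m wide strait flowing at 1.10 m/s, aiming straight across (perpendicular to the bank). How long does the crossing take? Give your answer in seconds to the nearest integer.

The component of the triathlete's velocity perpendicular to the bank is 1.04 m/s.
Only the cross-stream component determines the crossing time; the current contributes nothing perpendicular to the bank.
Time = 293 / 1.040 = 281.731 s.

282 s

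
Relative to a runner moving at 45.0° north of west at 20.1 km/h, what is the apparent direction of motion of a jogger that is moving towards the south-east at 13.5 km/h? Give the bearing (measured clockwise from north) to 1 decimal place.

135.0°

Taking east as x and north as y: jogger velocity = (9.546, -9.546) km/h; runner velocity = (-14.213, 14.213) km/h.
Velocity of jogger relative to runner = (9.546, -9.546) − (-14.213, 14.213) = (23.759, -23.759) km/h.
Bearing = atan2(23.76, -23.76) = 135.00° clockwise from north.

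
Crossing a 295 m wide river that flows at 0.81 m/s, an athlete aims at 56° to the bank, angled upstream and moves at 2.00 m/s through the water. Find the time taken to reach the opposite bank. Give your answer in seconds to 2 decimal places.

177.92 s

The component of the athlete's velocity perpendicular to the bank is 2.00 × sin 56° = 1.658 m/s.
The current is parallel to the bank, so it does not affect the crossing time.
Time = 295 / 1.658 = 177.917 s.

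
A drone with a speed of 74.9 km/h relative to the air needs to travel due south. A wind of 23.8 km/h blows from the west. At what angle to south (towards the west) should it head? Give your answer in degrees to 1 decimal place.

18.5°

The wind pushes perpendicular to the desired track; the heading must have a component into the wind equal to 23.8 km/h: 74.9 sin θ = 23.8.
sin θ = 0.3178, so θ = 18.527°.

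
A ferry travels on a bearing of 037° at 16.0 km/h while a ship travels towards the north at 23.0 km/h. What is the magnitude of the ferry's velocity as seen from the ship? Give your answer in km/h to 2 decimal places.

14.04 km/h

Taking east as x and north as y: ferry velocity = (9.629, 12.778) km/h; ship velocity = (0.000, 23.000) km/h.
Velocity of ferry relative to ship = (9.629, 12.778) − (0.000, 23.000) = (9.629, -10.222) km/h.
Magnitude = |(9.629, -10.222)| = 14.043 km/h.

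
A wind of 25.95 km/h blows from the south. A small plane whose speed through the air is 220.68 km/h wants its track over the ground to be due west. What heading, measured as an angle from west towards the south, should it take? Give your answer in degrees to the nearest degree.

The wind pushes perpendicular to the desired track; the heading must have a component into the wind equal to 25.95 km/h: 220.68 sin θ = 25.95.
sin θ = 0.1176, so θ = 6.753°.

7°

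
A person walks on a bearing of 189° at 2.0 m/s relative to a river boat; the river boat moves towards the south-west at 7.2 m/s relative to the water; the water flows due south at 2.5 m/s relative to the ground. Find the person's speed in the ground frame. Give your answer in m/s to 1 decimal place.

11.0 m/s

In east/north components (m/s): person relative to river boat = (-0.313, -1.975); river boat relative to water = (-5.091, -5.091); water relative to ground = (0.000, -2.500).
Sum = (-5.404, -9.567) m/s.
Speed = |(-5.404, -9.567)| = 10.987 m/s.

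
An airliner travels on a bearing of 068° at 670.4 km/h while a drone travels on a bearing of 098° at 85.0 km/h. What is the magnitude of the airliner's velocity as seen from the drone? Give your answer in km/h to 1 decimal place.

Taking east as x and north as y: airliner velocity = (621.584, 251.136) km/h; drone velocity = (84.173, -11.830) km/h.
Velocity of airliner relative to drone = (621.584, 251.136) − (84.173, -11.830) = (537.411, 262.966) km/h.
Magnitude = |(537.411, 262.966)| = 598.299 km/h.

598.3 km/h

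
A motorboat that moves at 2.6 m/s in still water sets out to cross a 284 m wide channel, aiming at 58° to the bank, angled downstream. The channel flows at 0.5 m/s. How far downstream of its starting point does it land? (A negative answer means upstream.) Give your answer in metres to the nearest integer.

Perpendicular speed = 2.205 m/s; crossing time = 284 / 2.205 = 128.803 s.
Net downstream speed = 1.878 m/s.
Drift = 1.878 × 128.803 = 241.864 m (downstream).

242 m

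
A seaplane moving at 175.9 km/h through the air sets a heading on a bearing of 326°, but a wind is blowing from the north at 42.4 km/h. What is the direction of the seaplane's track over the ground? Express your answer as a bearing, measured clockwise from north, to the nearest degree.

316°

Taking east as x and north as y: velocity relative to the air = (-98.362, 145.828) km/h; the air relative to ground = (0.000, -42.400) km/h.
Velocity relative to ground = (-98.362, 145.828) + (0.000, -42.400) = (-98.362, 103.428) km/h.
Bearing = atan2(-98.36, 103.43) = 316.44° clockwise from north.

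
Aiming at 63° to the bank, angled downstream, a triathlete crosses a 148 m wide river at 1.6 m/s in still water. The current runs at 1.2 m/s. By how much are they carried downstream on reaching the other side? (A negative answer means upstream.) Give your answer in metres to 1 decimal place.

Perpendicular speed = 1.426 m/s; crossing time = 148 / 1.426 = 103.815 s.
Net downstream speed = 1.926 m/s.
Drift = 1.926 × 103.815 = 199.988 m (downstream).

200.0 m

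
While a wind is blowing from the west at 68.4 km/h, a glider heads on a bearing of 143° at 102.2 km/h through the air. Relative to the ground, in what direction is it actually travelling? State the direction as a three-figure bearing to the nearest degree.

122°

Taking east as x and north as y: velocity relative to the air = (61.505, -81.621) km/h; the air relative to ground = (68.400, 0.000) km/h.
Velocity relative to ground = (61.505, -81.621) + (68.400, 0.000) = (129.905, -81.621) km/h.
Bearing = atan2(129.91, -81.62) = 122.14° clockwise from north.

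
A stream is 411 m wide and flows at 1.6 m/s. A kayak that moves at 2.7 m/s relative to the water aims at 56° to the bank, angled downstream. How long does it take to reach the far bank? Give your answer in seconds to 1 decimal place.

The component of the kayak's velocity perpendicular to the bank is 2.7 × sin 56° = 2.238 m/s.
Only the cross-stream component determines the crossing time; the current contributes nothing perpendicular to the bank.
Time = 411 / 2.238 = 183.613 s.

183.6 s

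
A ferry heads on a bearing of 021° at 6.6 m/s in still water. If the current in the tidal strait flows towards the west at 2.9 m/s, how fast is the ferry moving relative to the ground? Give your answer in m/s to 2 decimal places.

6.18 m/s

Taking east as x and north as y: velocity relative to the water = (2.365, 6.162) m/s; the water relative to ground = (-2.900, 0.000) m/s.
Velocity relative to ground = (2.365, 6.162) + (-2.900, 0.000) = (-0.535, 6.162) m/s.
Speed = |(-0.535, 6.162)| = 6.185 m/s.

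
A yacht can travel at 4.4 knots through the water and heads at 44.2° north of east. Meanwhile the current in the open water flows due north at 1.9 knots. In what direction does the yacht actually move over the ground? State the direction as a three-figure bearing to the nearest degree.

Taking east as x and north as y: velocity relative to the water = (3.154, 3.068) knots; the water relative to ground = (0.000, 1.900) knots.
Velocity relative to ground = (3.154, 3.068) + (0.000, 1.900) = (3.154, 4.968) knots.
Bearing = atan2(3.15, 4.97) = 32.42° clockwise from north.

032°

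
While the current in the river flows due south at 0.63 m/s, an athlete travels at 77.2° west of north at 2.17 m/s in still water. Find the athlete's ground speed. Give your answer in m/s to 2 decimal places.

2.12 m/s

Taking east as x and north as y: velocity relative to the water = (-2.116, 0.481) m/s; the water relative to ground = (0.000, -0.630) m/s.
Velocity relative to ground = (-2.116, 0.481) + (0.000, -0.630) = (-2.116, -0.149) m/s.
Speed = |(-2.116, -0.149)| = 2.121 m/s.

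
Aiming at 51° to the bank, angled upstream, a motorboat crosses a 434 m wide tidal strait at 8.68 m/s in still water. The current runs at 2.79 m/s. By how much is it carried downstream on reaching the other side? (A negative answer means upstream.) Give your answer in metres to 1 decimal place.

-171.9 m

Perpendicular speed = 6.746 m/s; crossing time = 434 / 6.746 = 64.338 s.
Net downstream speed = -2.673 m/s.
Drift = -2.673 × 64.338 = -171.943 m (upstream).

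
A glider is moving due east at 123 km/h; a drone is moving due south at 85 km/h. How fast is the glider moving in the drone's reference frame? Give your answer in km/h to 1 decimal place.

149.5 km/h

Taking east as x and north as y: glider velocity = (123.000, 0.000) km/h; drone velocity = (0.000, -85.000) km/h.
Velocity of glider relative to drone = (123.000, 0.000) − (0.000, -85.000) = (123.000, 85.000) km/h.
Magnitude = |(123.000, 85.000)| = 149.513 km/h.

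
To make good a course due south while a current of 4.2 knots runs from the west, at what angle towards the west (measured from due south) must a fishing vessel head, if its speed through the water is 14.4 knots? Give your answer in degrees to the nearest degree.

17°

The current pushes perpendicular to the desired track; the heading must have a component into the current equal to 4.2 knots: 14.4 sin θ = 4.2.
sin θ = 0.2917, so θ = 16.958°.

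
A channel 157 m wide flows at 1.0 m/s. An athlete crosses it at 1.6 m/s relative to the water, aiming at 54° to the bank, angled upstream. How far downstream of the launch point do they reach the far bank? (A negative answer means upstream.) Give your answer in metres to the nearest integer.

Perpendicular speed = 1.294 m/s; crossing time = 157 / 1.294 = 121.289 s.
Net downstream speed = 0.060 m/s.
Drift = 0.060 × 121.289 = 7.222 m (downstream).

7 m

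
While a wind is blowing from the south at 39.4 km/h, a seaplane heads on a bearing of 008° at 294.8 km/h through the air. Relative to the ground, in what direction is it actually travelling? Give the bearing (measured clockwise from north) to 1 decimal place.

007.1°

Taking east as x and north as y: velocity relative to the air = (41.028, 291.931) km/h; the air relative to ground = (0.000, 39.400) km/h.
Velocity relative to ground = (41.028, 291.931) + (0.000, 39.400) = (41.028, 331.331) km/h.
Bearing = atan2(41.03, 331.33) = 7.06° clockwise from north.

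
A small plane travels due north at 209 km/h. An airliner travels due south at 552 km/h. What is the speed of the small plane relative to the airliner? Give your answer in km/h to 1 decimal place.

Taking east as x and north as y: small plane velocity = (0.000, 209.000) km/h; airliner velocity = (0.000, -552.000) km/h.
Velocity of small plane relative to airliner = (0.000, 209.000) − (0.000, -552.000) = (0.000, 761.000) km/h.
Magnitude = |(0.000, 761.000)| = 761.000 km/h.

761.0 km/h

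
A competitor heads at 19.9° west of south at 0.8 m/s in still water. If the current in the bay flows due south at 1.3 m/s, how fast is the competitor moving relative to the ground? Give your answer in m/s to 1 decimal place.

2.1 m/s

Taking east as x and north as y: velocity relative to the water = (-0.272, -0.752) m/s; the water relative to ground = (0.000, -1.300) m/s.
Velocity relative to ground = (-0.272, -0.752) + (0.000, -1.300) = (-0.272, -2.052) m/s.
Speed = |(-0.272, -2.052)| = 2.070 m/s.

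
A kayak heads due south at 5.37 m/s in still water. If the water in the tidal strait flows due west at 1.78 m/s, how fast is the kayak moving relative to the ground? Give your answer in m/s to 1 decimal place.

5.7 m/s

Taking east as x and north as y: velocity relative to the water = (0.000, -5.370) m/s; the water relative to ground = (-1.780, 0.000) m/s.
Velocity relative to ground = (0.000, -5.370) + (-1.780, 0.000) = (-1.780, -5.370) m/s.
Speed = |(-1.780, -5.370)| = 5.657 m/s.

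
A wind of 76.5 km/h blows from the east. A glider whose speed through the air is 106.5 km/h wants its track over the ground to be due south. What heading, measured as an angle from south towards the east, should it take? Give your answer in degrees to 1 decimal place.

45.9°

The wind pushes perpendicular to the desired track; the heading must have a component into the wind equal to 76.5 km/h: 106.5 sin θ = 76.5.
sin θ = 0.7183, so θ = 45.915°.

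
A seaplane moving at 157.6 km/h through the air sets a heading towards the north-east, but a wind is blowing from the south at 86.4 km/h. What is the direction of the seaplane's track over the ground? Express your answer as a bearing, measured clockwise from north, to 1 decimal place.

Taking east as x and north as y: velocity relative to the air = (111.440, 111.440) km/h; the air relative to ground = (0.000, 86.400) km/h.
Velocity relative to ground = (111.440, 111.440) + (0.000, 86.400) = (111.440, 197.840) km/h.
Bearing = atan2(111.44, 197.84) = 29.39° clockwise from north.

029.4°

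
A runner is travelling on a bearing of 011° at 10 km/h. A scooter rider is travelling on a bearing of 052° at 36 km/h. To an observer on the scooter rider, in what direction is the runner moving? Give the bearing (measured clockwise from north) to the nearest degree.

Taking east as x and north as y: runner velocity = (1.908, 9.816) km/h; scooter rider velocity = (28.368, 22.164) km/h.
Velocity of runner relative to scooter rider = (1.908, 9.816) − (28.368, 22.164) = (-26.460, -12.348) km/h.
Bearing = atan2(-26.46, -12.35) = 244.98° clockwise from north.

245°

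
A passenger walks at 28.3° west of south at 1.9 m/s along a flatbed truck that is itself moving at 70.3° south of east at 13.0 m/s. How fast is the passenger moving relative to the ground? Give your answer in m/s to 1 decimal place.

14.3 m/s

Taking east as x and north as y: flatbed truck velocity = (4.382, -12.239) m/s; passenger velocity relative to flatbed truck = (-0.901, -1.673) m/s.
Velocity relative to ground = (4.382, -12.239) + (-0.901, -1.673) = (3.481, -13.912) m/s.
Speed = |(3.481, -13.912)| = 14.341 m/s.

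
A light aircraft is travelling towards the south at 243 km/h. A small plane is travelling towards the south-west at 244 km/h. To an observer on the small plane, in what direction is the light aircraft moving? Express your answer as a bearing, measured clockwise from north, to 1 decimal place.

112.2°

Taking east as x and north as y: light aircraft velocity = (0.000, -243.000) km/h; small plane velocity = (-172.534, -172.534) km/h.
Velocity of light aircraft relative to small plane = (0.000, -243.000) − (-172.534, -172.534) = (172.534, -70.466) km/h.
Bearing = atan2(172.53, -70.47) = 112.22° clockwise from north.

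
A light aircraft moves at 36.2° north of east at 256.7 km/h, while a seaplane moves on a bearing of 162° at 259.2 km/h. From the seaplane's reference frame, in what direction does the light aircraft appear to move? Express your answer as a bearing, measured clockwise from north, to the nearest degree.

Taking east as x and north as y: light aircraft velocity = (207.147, 151.608) km/h; seaplane velocity = (80.097, -246.514) km/h.
Velocity of light aircraft relative to seaplane = (207.147, 151.608) − (80.097, -246.514) = (127.050, 398.122) km/h.
Bearing = atan2(127.05, 398.12) = 17.70° clockwise from north.

018°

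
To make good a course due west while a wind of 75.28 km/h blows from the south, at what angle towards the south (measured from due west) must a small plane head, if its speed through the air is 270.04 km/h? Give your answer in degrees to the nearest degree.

16°

The wind pushes perpendicular to the desired track; the heading must have a component into the wind equal to 75.28 km/h: 270.04 sin θ = 75.28.
sin θ = 0.2788, so θ = 16.187°.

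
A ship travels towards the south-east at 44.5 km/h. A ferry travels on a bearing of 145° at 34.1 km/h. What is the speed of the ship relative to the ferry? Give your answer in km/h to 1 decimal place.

Taking east as x and north as y: ship velocity = (31.466, -31.466) km/h; ferry velocity = (19.559, -27.933) km/h.
Velocity of ship relative to ferry = (31.466, -31.466) − (19.559, -27.933) = (11.907, -3.533) km/h.
Magnitude = |(11.907, -3.533)| = 12.420 km/h.

12.4 km/h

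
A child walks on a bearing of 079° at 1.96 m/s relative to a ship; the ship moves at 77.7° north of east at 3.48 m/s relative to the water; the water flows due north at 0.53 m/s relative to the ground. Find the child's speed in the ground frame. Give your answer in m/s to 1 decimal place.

In east/north components (m/s): child relative to ship = (1.924, 0.374); ship relative to water = (0.741, 3.400); water relative to ground = (0.000, 0.530).
Sum = (2.665, 4.304) m/s.
Speed = |(2.665, 4.304)| = 5.063 m/s.

5.1 m/s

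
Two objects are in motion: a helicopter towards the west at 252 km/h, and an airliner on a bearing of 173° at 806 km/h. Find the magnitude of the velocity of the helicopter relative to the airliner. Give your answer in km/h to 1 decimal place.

873.3 km/h

Taking east as x and north as y: helicopter velocity = (-252.000, 0.000) km/h; airliner velocity = (98.227, -799.992) km/h.
Velocity of helicopter relative to airliner = (-252.000, 0.000) − (98.227, -799.992) = (-350.227, 799.992) km/h.
Magnitude = |(-350.227, 799.992)| = 873.296 km/h.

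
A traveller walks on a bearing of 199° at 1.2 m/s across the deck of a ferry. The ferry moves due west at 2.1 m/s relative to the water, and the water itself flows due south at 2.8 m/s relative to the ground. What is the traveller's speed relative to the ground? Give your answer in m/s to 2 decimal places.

4.66 m/s

In east/north components (m/s): traveller relative to ferry = (-0.391, -1.135); ferry relative to water = (-2.100, 0.000); water relative to ground = (0.000, -2.800).
Sum = (-2.491, -3.935) m/s.
Speed = |(-2.491, -3.935)| = 4.657 m/s.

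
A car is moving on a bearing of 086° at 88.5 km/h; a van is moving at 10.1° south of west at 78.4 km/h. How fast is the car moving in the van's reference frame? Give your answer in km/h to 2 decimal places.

Taking east as x and north as y: car velocity = (88.284, 6.173) km/h; van velocity = (-77.185, -13.749) km/h.
Velocity of car relative to van = (88.284, 6.173) − (-77.185, -13.749) = (165.469, 19.922) km/h.
Magnitude = |(165.469, 19.922)| = 166.664 km/h.

166.66 km/h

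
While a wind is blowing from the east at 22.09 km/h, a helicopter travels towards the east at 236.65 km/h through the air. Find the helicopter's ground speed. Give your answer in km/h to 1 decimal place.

Taking east as x and north as y: velocity relative to the air = (236.650, 0.000) km/h; the air relative to ground = (-22.090, 0.000) km/h.
Velocity relative to ground = (236.650, 0.000) + (-22.090, 0.000) = (214.560, 0.000) km/h.
Speed = |(214.560, 0.000)| = 214.560 km/h.

214.6 km/h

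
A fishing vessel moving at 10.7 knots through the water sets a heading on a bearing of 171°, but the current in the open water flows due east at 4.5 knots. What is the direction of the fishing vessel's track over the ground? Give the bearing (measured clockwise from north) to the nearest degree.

Taking east as x and north as y: velocity relative to the water = (1.674, -10.568) knots; the water relative to ground = (4.500, 0.000) knots.
Velocity relative to ground = (1.674, -10.568) + (4.500, 0.000) = (6.174, -10.568) knots.
Bearing = atan2(6.17, -10.57) = 149.71° clockwise from north.

150°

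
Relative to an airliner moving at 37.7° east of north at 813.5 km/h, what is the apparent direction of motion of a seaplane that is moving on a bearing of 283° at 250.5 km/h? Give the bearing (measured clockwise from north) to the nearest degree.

232°

Taking east as x and north as y: seaplane velocity = (-244.080, 56.350) km/h; airliner velocity = (497.477, 643.660) km/h.
Velocity of seaplane relative to airliner = (-244.080, 56.350) − (497.477, 643.660) = (-741.557, -587.310) km/h.
Bearing = atan2(-741.56, -587.31) = 231.62° clockwise from north.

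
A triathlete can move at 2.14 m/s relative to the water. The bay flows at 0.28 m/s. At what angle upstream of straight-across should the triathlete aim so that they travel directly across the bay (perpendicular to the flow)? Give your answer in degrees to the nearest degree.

To cancel the current, the upstream component of the triathlete's velocity must equal the flow: 2.14 sin θ = 0.28.
sin θ = 0.28 / 2.14 = 0.1308.
θ = arcsin(0.1308) = 7.518°.

8°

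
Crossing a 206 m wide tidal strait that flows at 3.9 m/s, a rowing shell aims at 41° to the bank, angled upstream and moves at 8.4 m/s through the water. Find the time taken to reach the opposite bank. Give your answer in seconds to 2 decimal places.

The component of the rowing shell's velocity perpendicular to the bank is 8.4 × sin 41° = 5.511 m/s.
The current is parallel to the bank, so it does not affect the crossing time.
Time = 206 / 5.511 = 37.380 s.

37.38 s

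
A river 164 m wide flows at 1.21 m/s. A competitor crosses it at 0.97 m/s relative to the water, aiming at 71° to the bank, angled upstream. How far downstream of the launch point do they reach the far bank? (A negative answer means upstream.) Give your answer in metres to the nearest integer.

Perpendicular speed = 0.917 m/s; crossing time = 164 / 0.917 = 178.814 s.
Net downstream speed = 0.894 m/s.
Drift = 0.894 × 178.814 = 159.895 m (downstream).

160 m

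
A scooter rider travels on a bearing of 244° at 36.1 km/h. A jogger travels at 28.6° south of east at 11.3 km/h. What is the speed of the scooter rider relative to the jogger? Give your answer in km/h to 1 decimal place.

Taking east as x and north as y: scooter rider velocity = (-32.446, -15.825) km/h; jogger velocity = (9.921, -5.409) km/h.
Velocity of scooter rider relative to jogger = (-32.446, -15.825) − (9.921, -5.409) = (-42.368, -10.416) km/h.
Magnitude = |(-42.368, -10.416)| = 43.629 km/h.

43.6 km/h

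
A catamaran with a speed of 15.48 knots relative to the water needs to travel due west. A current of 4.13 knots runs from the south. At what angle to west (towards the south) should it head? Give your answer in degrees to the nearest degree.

The current pushes perpendicular to the desired track; the heading must have a component into the current equal to 4.13 knots: 15.48 sin θ = 4.13.
sin θ = 0.2668, so θ = 15.474°.

15°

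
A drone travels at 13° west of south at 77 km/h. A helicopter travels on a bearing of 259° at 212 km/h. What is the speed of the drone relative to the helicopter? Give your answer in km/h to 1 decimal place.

193.9 km/h

Taking east as x and north as y: drone velocity = (-17.321, -75.026) km/h; helicopter velocity = (-208.105, -40.452) km/h.
Velocity of drone relative to helicopter = (-17.321, -75.026) − (-208.105, -40.452) = (190.784, -34.575) km/h.
Magnitude = |(190.784, -34.575)| = 193.891 km/h.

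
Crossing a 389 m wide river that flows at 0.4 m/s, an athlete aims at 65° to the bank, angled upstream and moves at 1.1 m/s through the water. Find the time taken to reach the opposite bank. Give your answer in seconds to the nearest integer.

The component of the athlete's velocity perpendicular to the bank is 1.1 × sin 65° = 0.997 m/s.
The flow acts along the bank and has no component across it.
Time = 389 / 0.997 = 390.195 s.

390 s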